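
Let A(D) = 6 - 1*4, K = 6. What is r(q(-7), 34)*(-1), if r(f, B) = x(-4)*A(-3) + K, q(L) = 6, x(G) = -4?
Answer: 2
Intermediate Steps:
A(D) = 2 (A(D) = 6 - 4 = 2)
r(f, B) = -2 (r(f, B) = -4*2 + 6 = -8 + 6 = -2)
r(q(-7), 34)*(-1) = -2*(-1) = 2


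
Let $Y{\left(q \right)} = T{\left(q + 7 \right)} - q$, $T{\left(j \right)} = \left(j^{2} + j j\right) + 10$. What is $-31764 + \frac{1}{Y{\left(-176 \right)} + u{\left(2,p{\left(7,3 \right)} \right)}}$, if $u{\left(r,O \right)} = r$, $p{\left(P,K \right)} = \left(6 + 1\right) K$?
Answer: $- \frac{1820394839}{57310} \approx -31764.0$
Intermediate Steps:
$T{\left(j \right)} = 10 + 2 j^{2}$ ($T{\left(j \right)} = \left(j^{2} + j^{2}\right) + 10 = 2 j^{2} + 10 = 10 + 2 j^{2}$)
$Y{\left(q \right)} = 10 - q + 2 \left(7 + q\right)^{2}$ ($Y{\left(q \right)} = \left(10 + 2 \left(q + 7\right)^{2}\right) - q = \left(10 + 2 \left(7 + q\right)^{2}\right) - q = 10 - q + 2 \left(7 + q\right)^{2}$)
$p{\left(P,K \right)} = 7 K$
$-31764 + \frac{1}{Y{\left(-176 \right)} + u{\left(2,p{\left(7,3 \right)} \right)}} = -31764 + \frac{1}{\left(10 - -176 + 2 \left(7 - 176\right)^{2}\right) + 2} = -31764 + \frac{1}{\left(10 + 176 + 2 \left(-169\right)^{2}\right) + 2} = -31764 + \frac{1}{\left(10 + 176 + 2 \cdot 28561\right) + 2} = -31764 + \frac{1}{\left(10 + 176 + 57122\right) + 2} = -31764 + \frac{1}{57308 + 2} = -31764 + \frac{1}{57310} = - \frac{1820394839}{57310}$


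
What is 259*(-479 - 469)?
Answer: -245532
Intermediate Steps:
259*(-479 - 469) = 259*(-948) = -245532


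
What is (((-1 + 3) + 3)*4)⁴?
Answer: 160000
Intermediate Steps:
(((-1 + 3) + 3)*4)⁴ = ((2 + 3)*4)⁴ = (5*4)⁴ = 20⁴ = 160000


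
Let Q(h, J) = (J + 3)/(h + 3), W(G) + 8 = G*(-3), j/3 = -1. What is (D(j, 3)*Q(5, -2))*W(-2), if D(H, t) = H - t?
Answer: 3/2 ≈ 1.5000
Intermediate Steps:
j = -3 (j = 3*(-1) = -3)
W(G) = -8 - 3*G (W(G) = -8 + G*(-3) = -8 - 3*G)
Q(h, J) = (3 + J)/(3 + h)
(D(j, 3)*Q(5, -2))*W(-2) = ((-3 - 1*3)*((3 - 2)/(3 + 5)))*(-8 - 3*(-2)) = ((-3 - 3)*(1/8))*(-8 + 6) = -3/4*(-2) = -6*⅛*(-2) = -¾*(-2) = 3/2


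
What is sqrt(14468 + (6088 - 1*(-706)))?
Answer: sqrt(21262) ≈ 145.81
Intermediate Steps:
sqrt(14468 + (6088 - 1*(-706))) = sqrt(14468 + (6088 + 706)) = sqrt(14468 + 6794) = sqrt(21262)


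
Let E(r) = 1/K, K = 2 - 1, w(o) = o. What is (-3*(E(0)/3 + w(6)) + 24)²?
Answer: 25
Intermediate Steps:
K = 1
E(r) = 1 (E(r) = 1/1 = 1)
(-3*(E(0)/3 + w(6)) + 24)² = (-3*(1/3 + 6) + 24)² = (-3*(1*(⅓) + 6) + 24)² = (-3*(⅓ + 6) + 24)² = (-3*19/3 + 24)² = (-19 + 24)² = 5² = 25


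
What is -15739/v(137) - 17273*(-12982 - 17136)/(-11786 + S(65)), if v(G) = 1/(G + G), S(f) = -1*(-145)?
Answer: -50721877740/11641 ≈ -4.3572e+6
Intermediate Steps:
S(f) = 145
v(G) = 1/(2*G)
-15739/v(137) - 17273*(-12982 - 17136)/(-11786 + S(65)) = -15739/((1/2)/137) - 17273*(-12982 - 17136)/(-11786 + 145) = -15739/((1/2)*(1/137)) - 17273/((-11641/(-30118))) = -15739/1/274 - 17273/((-11641*(-1/30118))) = -15739*274 - 17273/11641/30118 = -4312486 - 17273*30118/11641 = -4312486 - 520228214/11641 = -50721877740/11641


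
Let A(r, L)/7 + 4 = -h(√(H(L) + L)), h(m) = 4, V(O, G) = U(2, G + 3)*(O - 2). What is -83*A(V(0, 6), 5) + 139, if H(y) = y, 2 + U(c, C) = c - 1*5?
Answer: 4787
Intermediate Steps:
U(c, C) = -7 + c (U(c, C) = -2 + (c - 1*5) = -2 + (c - 5) = -2 + (-5 + c) = -7 + c)
V(O, G) = 10 - 5*O (V(O, G) = (-7 + 2)*(O - 2) = -5*(-2 + O) = 10 - 5*O)
A(r, L) = -56 (A(r, L) = -28 + 7*(-1*4) = -28 + 7*(-4) = -28 - 28 = -56)
-83*A(V(0, 6), 5) + 139 = -83*(-56) + 139 = 4648 + 139 = 4787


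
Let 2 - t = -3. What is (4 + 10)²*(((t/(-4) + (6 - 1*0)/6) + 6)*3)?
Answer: 3381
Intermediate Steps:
t = 5 (t = 2 - 1*(-3) = 2 + 3 = 5)
(4 + 10)²*(((t/(-4) + (6 - 1*0)/6) + 6)*3) = (4 + 10)²*(((5/(-4) + (6 - 1*0)/6) + 6)*3) = 14²*(((5*(-¼) + (6 + 0)*(⅙)) + 6)*3) = 196*(((-5/4 + 6*(⅙)) + 6)*3) = 196*(((-5/4 + 1) + 6)*3) = 196*((-¼ + 6)*3) = 196*((23/4)*3) = 196*(69/4) = 3381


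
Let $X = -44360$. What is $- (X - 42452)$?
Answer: $86812$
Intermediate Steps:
$- (X - 42452) = - (-44360 - 42452) = \left(-1\right) \left(-86812\right) = 86812$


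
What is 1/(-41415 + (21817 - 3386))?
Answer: -1/22984 ≈ -4.3509e-5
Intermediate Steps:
1/(-41415 + (21817 - 3386)) = 1/(-41415 + 18431) = 1/(-22984) = -1/22984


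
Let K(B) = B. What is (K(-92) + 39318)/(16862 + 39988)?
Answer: 19613/28425 ≈ 0.68999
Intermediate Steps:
(K(-92) + 39318)/(16862 + 39988) = (-92 + 39318)/(16862 + 39988) = 39226/56850 = 39226*(1/56850) = 19613/28425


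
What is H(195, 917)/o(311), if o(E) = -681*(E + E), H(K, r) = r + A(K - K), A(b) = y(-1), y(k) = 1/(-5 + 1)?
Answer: -3667/1694328 ≈ -0.0021643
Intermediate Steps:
y(k) = -¼ (y(k) = 1/(-4) = -¼)
A(b) = -¼
H(K, r) = -¼ + r (H(K, r) = r - ¼ = -¼ + r)
o(E) = -1362*E
H(195, 917)/o(311) = (-¼ + 917)/((-1362*311)) = (3667/4)/(-423582) = (3667/4)*(-1/423582) = -3667/1694328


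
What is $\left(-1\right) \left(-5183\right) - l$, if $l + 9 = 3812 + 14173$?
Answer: $-12793$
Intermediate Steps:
$l = 17976$ ($l = -9 + \left(3812 + 14173\right) = -9 + 17985 = 17976$)
$\left(-1\right) \left(-5183\right) - l = \left(-1\right) \left(-5183\right) - 17976 = 5183 - 17976 = -12793$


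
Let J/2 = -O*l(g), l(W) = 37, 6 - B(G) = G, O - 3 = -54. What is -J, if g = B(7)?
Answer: -3774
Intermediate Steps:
O = -51 (O = 3 - 54 = -51)
B(G) = 6 - G
g = -1 (g = 6 - 1*7 = 6 - 7 = -1)
J = 3774 (J = 2*(-(-51)*37) = 2*(-1*(-1887)) = 2*1887 = 3774)
-J = -1*3774 = -3774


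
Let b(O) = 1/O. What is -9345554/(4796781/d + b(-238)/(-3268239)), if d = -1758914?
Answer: 1598271057749594841249/466391545255241 ≈ 3.4269e+6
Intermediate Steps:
-9345554/(4796781/d + b(-238)/(-3268239)) = -9345554/(4796781/(-1758914) + 1/(-238*(-3268239))) = -9345554/(4796781*(-1/1758914) - 1/238*(-1/3268239)) = -9345554/(-4796781/1758914 + 1/777840882) = -9345554/(-932783090510482/342038804280537) = -9345554*(-342038804280537/932783090510482) = 1598271057749594841249/466391545255241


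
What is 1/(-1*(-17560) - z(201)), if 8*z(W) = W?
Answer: 8/140279 ≈ 5.7029e-5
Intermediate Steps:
z(W) = W/8
1/(-1*(-17560) - z(201)) = 1/(-1*(-17560) - 201/8) = 1/(17560 - 1*201/8) = 1/(17560 - 201/8) = 1/(140279/8) = 8/140279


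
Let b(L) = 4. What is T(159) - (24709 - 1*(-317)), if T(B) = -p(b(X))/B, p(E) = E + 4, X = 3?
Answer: -3979142/159 ≈ -25026.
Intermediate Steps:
p(E) = 4 + E
T(B) = -8/B (T(B) = -(4 + 4)/B = -8/B)
T(159) - (24709 - 1*(-317)) = -8/159 - (24709 - 1*(-317)) = -8*1/159 - (24709 + 317) = -8/159 - 1*25026 = -8/159 - 25026 = -3979142/159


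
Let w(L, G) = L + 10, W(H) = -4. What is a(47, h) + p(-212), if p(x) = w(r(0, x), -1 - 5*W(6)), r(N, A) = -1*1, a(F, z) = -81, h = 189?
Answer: -72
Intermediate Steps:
r(N, A) = -1
w(L, G) = 10 + L
p(x) = 9 (p(x) = 10 - 1 = 9)
a(47, h) + p(-212) = -81 + 9 = -72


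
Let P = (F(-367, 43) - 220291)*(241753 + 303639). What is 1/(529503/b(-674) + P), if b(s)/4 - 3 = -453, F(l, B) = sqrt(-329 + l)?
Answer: -43252181771820600/5196531263481376715419169401 - 392682240000*I*sqrt(174)/5196531263481376715419169401 ≈ -8.3233e-12 - 9.9679e-16*I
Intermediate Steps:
b(s) = -1800 (b(s) = 12 + 4*(-453) = 12 - 1812 = -1800)
P = -120144949072 + 1090784*I*sqrt(174) (P = (sqrt(-329 - 367) - 220291)*(241753 + 303639) = (sqrt(-696) - 220291)*545392 = (2*I*sqrt(174) - 220291)*545392 = (-220291 + 2*I*sqrt(174))*545392 = -120144949072 + 1090784*I*sqrt(174) ≈ -1.2014e+11 + 1.4388e+7*I)
1/(529503/b(-674) + P) = 1/(529503/(-1800) + (-120144949072 + 1090784*I*sqrt(174))) = 1/(529503*(-1/1800) + (-120144949072 + 1090784*I*sqrt(174))) = 1/(-176501/600 + (-120144949072 + 1090784*I*sqrt(174))) = 1/(-72086969619701/600 + 1090784*I*sqrt(174))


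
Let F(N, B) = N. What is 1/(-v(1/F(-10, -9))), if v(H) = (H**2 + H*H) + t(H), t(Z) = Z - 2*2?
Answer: 25/102 ≈ 0.24510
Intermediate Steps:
t(Z) = -4 + Z (t(Z) = Z - 4 = -4 + Z)
v(H) = -4 + H + 2*H**2 (v(H) = (H**2 + H*H) + (-4 + H) = (H**2 + H**2) + (-4 + H) = 2*H**2 + (-4 + H) = -4 + H + 2*H**2)
1/(-v(1/F(-10, -9))) = 1/(-(-4 + 1/(-10) + 2*(1/(-10))**2)) = 1/(-(-4 - 1/10 + 2*(-1/10)**2)) = 1/(-(-4 - 1/10 + 2*(1/100))) = 1/(-(-4 - 1/10 + 1/50)) = 1/(-1*(-102/25)) = 1/(102/25) = 25/102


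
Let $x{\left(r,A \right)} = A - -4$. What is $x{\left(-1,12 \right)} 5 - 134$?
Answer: $-54$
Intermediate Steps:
$x{\left(r,A \right)} = 4 + A$ ($x{\left(r,A \right)} = A + 4 = 4 + A$)
$x{\left(-1,12 \right)} 5 - 134 = \left(4 + 12\right) 5 - 134 = 16 \cdot 5 - 134 = 80 - 134 = -54$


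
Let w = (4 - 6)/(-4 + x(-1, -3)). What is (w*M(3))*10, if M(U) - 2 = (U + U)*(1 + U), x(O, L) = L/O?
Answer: 520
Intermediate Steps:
w = 2 (w = (4 - 6)/(-4 - 3/(-1)) = -2/(-4 - 3*(-1)) = -2/(-4 + 3) = -2/(-1) = -2*(-1) = 2)
M(U) = 2 + 2*U*(1 + U) (M(U) = 2 + (U + U)*(1 + U) = 2 + (2*U)*(1 + U) = 2 + 2*U*(1 + U))
(w*M(3))*10 = (2*(2 + 2*3 + 2*3²))*10 = (2*(2 + 6 + 2*9))*10 = (2*(2 + 6 + 18))*10 = (2*26)*10 = 52*10 = 520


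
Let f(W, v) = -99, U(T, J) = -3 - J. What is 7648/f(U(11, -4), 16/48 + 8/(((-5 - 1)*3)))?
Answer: -7648/99 ≈ -77.253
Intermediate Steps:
7648/f(U(11, -4), 16/48 + 8/(((-5 - 1)*3))) = 7648/(-99) = 7648*(-1/99) = -7648/99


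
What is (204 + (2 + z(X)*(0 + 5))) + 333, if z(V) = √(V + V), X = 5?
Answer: 539 + 5*√10 ≈ 554.81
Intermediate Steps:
z(V) = √2*√V (z(V) = √(2*V) = √2*√V)
(204 + (2 + z(X)*(0 + 5))) + 333 = (204 + (2 + (√2*√5)*(0 + 5))) + 333 = (204 + (2 + √10*5)) + 333 = (204 + (2 + 5*√10)) + 333 = (206 + 5*√10) + 333 = 539 + 5*√10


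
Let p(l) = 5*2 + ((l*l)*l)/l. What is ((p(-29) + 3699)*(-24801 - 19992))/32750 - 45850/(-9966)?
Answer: -20296504354/3263865 ≈ -6218.5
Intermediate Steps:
p(l) = 10 + l² (p(l) = 10 + (l²*l)/l = 10 + l³/l = 10 + l²)
((p(-29) + 3699)*(-24801 - 19992))/32750 - 45850/(-9966) = (((10 + (-29)²) + 3699)*(-24801 - 19992))/32750 - 45850/(-9966) = (((10 + 841) + 3699)*(-44793))*(1/32750) - 45850*(-1/9966) = ((851 + 3699)*(-44793))*(1/32750) + 22925/4983 = (4550*(-44793))*(1/32750) + 22925/4983 = -203808150*1/32750 + 22925/4983 = -4076163/655 + 22925/4983 = -20296504354/3263865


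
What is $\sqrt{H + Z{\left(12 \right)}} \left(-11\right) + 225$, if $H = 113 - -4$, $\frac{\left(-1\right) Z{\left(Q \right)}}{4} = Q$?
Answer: $225 - 11 \sqrt{69} \approx 133.63$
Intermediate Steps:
$Z{\left(Q \right)} = - 4 Q$
$H = 117$ ($H = 113 + 4 = 117$)
$\sqrt{H + Z{\left(12 \right)}} \left(-11\right) + 225 = \sqrt{117 - 48} \left(-11\right) + 225 = \sqrt{69} \left(-11\right) + 225 = - 11 \sqrt{69} + 225 = 225 - 11 \sqrt{69}$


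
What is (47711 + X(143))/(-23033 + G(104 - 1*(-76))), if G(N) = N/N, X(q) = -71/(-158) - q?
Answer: -7515815/3639056 ≈ -2.0653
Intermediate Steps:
X(q) = 71/158 - q (X(q) = -71*(-1/158) - q = 71/158 - q)
G(N) = 1
(47711 + X(143))/(-23033 + G(104 - 1*(-76))) = (47711 + (71/158 - 1*143))/(-23033 + 1) = (47711 + (71/158 - 143))/(-23032) = (47711 - 22523/158)*(-1/23032) = (7515815/158)*(-1/23032) = -7515815/3639056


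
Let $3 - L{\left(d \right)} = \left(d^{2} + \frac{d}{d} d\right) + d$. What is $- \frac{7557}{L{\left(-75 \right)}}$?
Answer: $\frac{2519}{1824} \approx 1.381$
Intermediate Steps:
$L{\left(d \right)} = 3 - d^{2} - 2 d$ ($L{\left(d \right)} = 3 - \left(\left(d^{2} + \frac{d}{d} d\right) + d\right) = 3 - \left(\left(d^{2} + 1 d\right) + d\right) = 3 - \left(\left(d^{2} + d\right) + d\right) = 3 - \left(\left(d + d^{2}\right) + d\right) = 3 - \left(d^{2} + 2 d\right) = 3 - d^{2} - 2 d$)
$- \frac{7557}{L{\left(-75 \right)}} = - \frac{7557}{3 - \left(-75\right)^{2} - -150} = - \frac{7557}{3 - 5625 + 150} = - \frac{7557}{-5472} = \left(-7557\right) \left(- \frac{1}{5472}\right) = \frac{2519}{1824}$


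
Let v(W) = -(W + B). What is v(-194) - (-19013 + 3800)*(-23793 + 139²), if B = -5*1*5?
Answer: -68032317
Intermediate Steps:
B = -25 (B = -5*5 = -25)
v(W) = 25 - W (v(W) = -(W - 25) = -(-25 + W) = 25 - W)
v(-194) - (-19013 + 3800)*(-23793 + 139²) = (25 - 1*(-194)) - (-19013 + 3800)*(-23793 + 139²) = (25 + 194) - (-15213)*(-23793 + 19321) = 219 - (-15213)*(-4472) = 219 - 1*68032536 = 219 - 68032536 = -68032317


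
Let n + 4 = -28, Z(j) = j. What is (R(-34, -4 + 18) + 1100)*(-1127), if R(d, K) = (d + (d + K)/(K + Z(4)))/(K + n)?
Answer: -100593766/81 ≈ -1.2419e+6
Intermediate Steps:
n = -32 (n = -4 - 28 = -32)
R(d, K) = (d + (K + d)/(4 + K))/(-32 + K) (R(d, K) = (d + (d + K)/(K + 4))/(K - 32) = (d + (K + d)/(4 + K))/(-32 + K))
(R(-34, -4 + 18) + 1100)*(-1127) = (((-4 + 18) + 5*(-34) + (-4 + 18)*(-34))/(-128 + (-4 + 18)² - 28*(-4 + 18)) + 1100)*(-1127) = ((14 - 170 + 14*(-34))/(-128 + 14² - 28*14) + 1100)*(-1127) = ((14 - 170 - 476)/(-128 + 196 - 392) + 1100)*(-1127) = (-632/(-324) + 1100)*(-1127) = (-1/324*(-632) + 1100)*(-1127) = (158/81 + 1100)*(-1127) = (89258/81)*(-1127) = -100593766/81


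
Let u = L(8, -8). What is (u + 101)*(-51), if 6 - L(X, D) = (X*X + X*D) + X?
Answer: -5049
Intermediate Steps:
L(X, D) = 6 - X - X**2 - D*X (L(X, D) = 6 - ((X*X + X*D) + X) = 6 - ((X**2 + D*X) + X) = 6 - (X + X**2 + D*X) = 6 + (-X - X**2 - D*X) = 6 - X - X**2 - D*X)
u = -2 (u = 6 - 1*8 - 1*8**2 - 1*(-8)*8 = 6 - 8 - 1*64 + 64 = 6 - 8 - 64 + 64 = -2)
(u + 101)*(-51) = (-2 + 101)*(-51) = 99*(-51) = -5049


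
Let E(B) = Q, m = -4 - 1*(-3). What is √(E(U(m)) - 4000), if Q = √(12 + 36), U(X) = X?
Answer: 2*√(-1000 + √3) ≈ 63.191*I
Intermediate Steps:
m = -1 (m = -4 + 3 = -1)
Q = 4*√3 (Q = √48 = 4*√3 ≈ 6.9282)
E(B) = 4*√3
√(E(U(m)) - 4000) = √(4*√3 - 4000) = √(-4000 + 4*√3)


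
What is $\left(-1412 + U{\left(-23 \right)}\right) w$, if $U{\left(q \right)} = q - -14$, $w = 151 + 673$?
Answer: $-1170904$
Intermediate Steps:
$w = 824$
$U{\left(q \right)} = 14 + q$ ($U{\left(q \right)} = q + 14 = 14 + q$)
$\left(-1412 + U{\left(-23 \right)}\right) w = \left(-1412 + \left(14 - 23\right)\right) 824 = \left(-1412 - 9\right) 824 = \left(-1421\right) 824 = -1170904$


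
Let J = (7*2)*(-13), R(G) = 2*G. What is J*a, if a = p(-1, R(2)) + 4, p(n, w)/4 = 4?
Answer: -3640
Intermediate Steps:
p(n, w) = 16 (p(n, w) = 4*4 = 16)
J = -182 (J = 14*(-13) = -182)
a = 20 (a = 16 + 4 = 20)
J*a = -182*20 = -3640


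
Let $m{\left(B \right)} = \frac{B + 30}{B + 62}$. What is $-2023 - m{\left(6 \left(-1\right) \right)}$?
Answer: $- \frac{14164}{7} \approx -2023.4$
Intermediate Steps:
$m{\left(B \right)} = \frac{30 + B}{62 + B}$
$-2023 - m{\left(6 \left(-1\right) \right)} = -2023 - \frac{30 + 6 \left(-1\right)}{62 + 6 \left(-1\right)} = -2023 - \frac{30 - 6}{62 - 6} = -2023 - \frac{1}{56} \cdot 24 = -2023 - \frac{3}{7} = - \frac{14164}{7}$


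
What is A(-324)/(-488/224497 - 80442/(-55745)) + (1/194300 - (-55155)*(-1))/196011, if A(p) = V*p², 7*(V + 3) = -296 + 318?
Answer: 3573715285741311620699557/343369683694413026100 ≈ 10408.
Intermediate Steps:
V = ⅐ (V = -3 + (-296 + 318)/7 = -3 + (⅐)*22 = -3 + 22/7 = ⅐ ≈ 0.14286)
A(p) = p²/7
A(-324)/(-488/224497 - 80442/(-55745)) + (1/194300 - (-55155)*(-1))/196011 = ((⅐)*(-324)²)/(-488/224497 - 80442/(-55745)) + (1/194300 - (-55155)*(-1))/196011 = ((⅐)*104976)/(-488*1/224497 - 80442*(-1/55745)) + (1/194300 - 1*55155)*(1/196011) = 104976/(7*(-488/224497 + 80442/55745)) + (1/194300 - 55155)*(1/196011) = 104976/(7*(18031784114/12514585265)) - 10716616499/194300*1/196011 = (104976/7)*(12514585265/18031784114) - 10716616499/38084937300 = 93837935912760/9015892057 - 10716616499/38084937300 = 3573715285741311620699557/343369683694413026100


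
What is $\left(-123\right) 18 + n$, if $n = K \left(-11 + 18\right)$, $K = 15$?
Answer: $-2109$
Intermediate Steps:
$n = 105$ ($n = 15 \left(-11 + 18\right) = 15 \cdot 7 = 105$)
$\left(-123\right) 18 + n = \left(-123\right) 18 + 105 = -2214 + 105 = -2109$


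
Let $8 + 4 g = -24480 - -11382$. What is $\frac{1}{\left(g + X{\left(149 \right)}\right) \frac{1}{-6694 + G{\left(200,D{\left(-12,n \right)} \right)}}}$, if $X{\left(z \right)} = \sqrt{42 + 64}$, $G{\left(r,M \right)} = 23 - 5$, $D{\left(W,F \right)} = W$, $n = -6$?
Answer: $\frac{87495656}{42941385} + \frac{26704 \sqrt{106}}{42941385} \approx 2.044$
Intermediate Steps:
$g = - \frac{6553}{2}$ ($g = -2 + \frac{-24480 - -11382}{4} = -2 + \frac{-24480 + 11382}{4} = -2 + \frac{1}{4} \left(-13098\right) = -2 - \frac{6549}{2} = - \frac{6553}{2} \approx -3276.5$)
$G{\left(r,M \right)} = 18$ ($G{\left(r,M \right)} = 23 - 5 = 18$)
$X{\left(z \right)} = \sqrt{106}$
$\frac{1}{\left(g + X{\left(149 \right)}\right) \frac{1}{-6694 + G{\left(200,D{\left(-12,n \right)} \right)}}} = \frac{1}{\left(- \frac{6553}{2} + \sqrt{106}\right) \frac{1}{-6694 + 18}} = \frac{1}{\left(- \frac{6553}{2} + \sqrt{106}\right) \frac{1}{-6676}} = \frac{1}{\left(- \frac{6553}{2} + \sqrt{106}\right) \left(- \frac{1}{6676}\right)} = \frac{1}{\frac{6553}{13352} - \frac{\sqrt{106}}{6676}}$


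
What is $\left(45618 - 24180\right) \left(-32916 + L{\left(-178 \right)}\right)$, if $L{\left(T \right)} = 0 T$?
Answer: $-705653208$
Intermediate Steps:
$L{\left(T \right)} = 0$
$\left(45618 - 24180\right) \left(-32916 + L{\left(-178 \right)}\right) = \left(45618 - 24180\right) \left(-32916 + 0\right) = 21438 \left(-32916\right) = -705653208$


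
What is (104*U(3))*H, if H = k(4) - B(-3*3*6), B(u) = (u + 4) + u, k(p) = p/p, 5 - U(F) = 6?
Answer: -10920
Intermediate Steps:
U(F) = -1 (U(F) = 5 - 1*6 = 5 - 6 = -1)
k(p) = 1
B(u) = 4 + 2*u (B(u) = (4 + u) + u = 4 + 2*u)
H = 105 (H = 1 - (4 + 2*(-3*3*6)) = 1 - (4 + 2*(-9*6)) = 1 - (4 + 2*(-54)) = 1 - (4 - 108) = 1 - 1*(-104) = 1 + 104 = 105)
(104*U(3))*H = (104*(-1))*105 = -104*105 = -10920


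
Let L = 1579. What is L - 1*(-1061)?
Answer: 2640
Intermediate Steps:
L - 1*(-1061) = 1579 - 1*(-1061) = 1579 + 1061 = 2640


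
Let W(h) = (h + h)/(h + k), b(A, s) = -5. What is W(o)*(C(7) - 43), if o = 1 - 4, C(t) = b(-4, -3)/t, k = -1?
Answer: -459/7 ≈ -65.571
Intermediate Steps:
C(t) = -5/t
o = -3
W(h) = 2*h/(-1 + h) (W(h) = (h + h)/(h - 1) = (2*h)/(-1 + h) = 2*h/(-1 + h))
W(o)*(C(7) - 43) = (2*(-3)/(-1 - 3))*(-5/7 - 43) = (2*(-3)/(-4))*(-5*⅐ - 43) = (2*(-3)*(-¼))*(-5/7 - 43) = (3/2)*(-306/7) = -459/7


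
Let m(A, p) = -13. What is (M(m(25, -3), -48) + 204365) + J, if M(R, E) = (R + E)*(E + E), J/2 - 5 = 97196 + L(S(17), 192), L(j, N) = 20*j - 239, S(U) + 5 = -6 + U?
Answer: 404385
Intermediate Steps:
S(U) = -11 + U (S(U) = -5 + (-6 + U) = -11 + U)
L(j, N) = -239 + 20*j
J = 194164 (J = 10 + 2*(97196 + (-239 + 20*(-11 + 17))) = 10 + 2*(97196 + (-239 + 20*6)) = 10 + 2*(97196 + (-239 + 120)) = 10 + 2*(97196 - 119) = 10 + 2*97077 = 10 + 194154 = 194164)
M(R, E) = 2*E*(E + R) (M(R, E) = (E + R)*(2*E) = 2*E*(E + R))
(M(m(25, -3), -48) + 204365) + J = (2*(-48)*(-48 - 13) + 204365) + 194164 = (2*(-48)*(-61) + 204365) + 194164 = (5856 + 204365) + 194164 = 210221 + 194164 = 404385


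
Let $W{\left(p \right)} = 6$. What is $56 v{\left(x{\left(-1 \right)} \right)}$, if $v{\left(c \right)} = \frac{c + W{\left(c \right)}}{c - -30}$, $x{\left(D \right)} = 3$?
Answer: $\frac{168}{11} \approx 15.273$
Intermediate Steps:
$v{\left(c \right)} = \frac{6 + c}{30 + c}$ ($v{\left(c \right)} = \frac{c + 6}{c - -30} = \frac{6 + c}{c + 30} = \frac{6 + c}{30 + c}$)
$56 v{\left(x{\left(-1 \right)} \right)} = 56 \frac{6 + 3}{30 + 3} = 56 \cdot \frac{1}{33} \cdot 9 = 56 \cdot \frac{3}{11} = \frac{168}{11}$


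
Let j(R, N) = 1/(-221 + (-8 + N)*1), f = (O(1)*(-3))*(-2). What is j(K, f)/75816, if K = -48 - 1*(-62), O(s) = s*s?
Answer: -1/16906968 ≈ -5.9147e-8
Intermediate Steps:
O(s) = s²
f = 6 (f = (1²*(-3))*(-2) = (1*(-3))*(-2) = -3*(-2) = 6)
K = 14 (K = -48 + 62 = 14)
j(R, N) = 1/(-229 + N) (j(R, N) = 1/(-221 + (-8 + N)) = 1/(-229 + N))
j(K, f)/75816 = 1/((-229 + 6)*75816) = (1/75816)/(-223) = -1/223*1/75816 = -1/16906968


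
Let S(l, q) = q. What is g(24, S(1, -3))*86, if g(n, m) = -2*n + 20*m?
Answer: -9288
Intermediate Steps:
g(24, S(1, -3))*86 = (-2*24 + 20*(-3))*86 = (-48 - 60)*86 = -108*86 = -9288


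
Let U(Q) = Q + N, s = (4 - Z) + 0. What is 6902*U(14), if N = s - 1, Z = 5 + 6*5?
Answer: -124236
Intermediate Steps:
Z = 35 (Z = 5 + 30 = 35)
s = -31 (s = (4 - 1*35) + 0 = (4 - 35) + 0 = -31 + 0 = -31)
N = -32 (N = -31 - 1 = -32)
U(Q) = -32 + Q (U(Q) = Q - 32 = -32 + Q)
6902*U(14) = 6902*(-32 + 14) = 6902*(-18) = -124236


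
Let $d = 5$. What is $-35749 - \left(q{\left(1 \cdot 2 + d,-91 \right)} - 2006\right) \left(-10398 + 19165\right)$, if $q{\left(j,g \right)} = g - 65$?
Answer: $18918505$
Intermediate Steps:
$q{\left(j,g \right)} = -65 + g$ ($q{\left(j,g \right)} = g - 65 = -65 + g$)
$-35749 - \left(q{\left(1 \cdot 2 + d,-91 \right)} - 2006\right) \left(-10398 + 19165\right) = -35749 - \left(\left(-65 - 91\right) - 2006\right) \left(-10398 + 19165\right) = -35749 - \left(-156 - 2006\right) 8767 = -35749 - \left(-2162\right) 8767 = -35749 - -18954254 = -35749 + 18954254 = 18918505$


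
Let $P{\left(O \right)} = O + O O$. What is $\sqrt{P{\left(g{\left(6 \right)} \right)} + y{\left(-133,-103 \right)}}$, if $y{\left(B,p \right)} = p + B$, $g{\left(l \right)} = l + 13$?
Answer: $12$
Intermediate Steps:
$g{\left(l \right)} = 13 + l$
$P{\left(O \right)} = O + O^{2}$
$y{\left(B,p \right)} = B + p$
$\sqrt{P{\left(g{\left(6 \right)} \right)} + y{\left(-133,-103 \right)}} = \sqrt{\left(13 + 6\right) \left(1 + \left(13 + 6\right)\right) - 236} = \sqrt{19 \left(1 + 19\right) - 236} = \sqrt{19 \cdot 20 - 236} = \sqrt{380 - 236} = \sqrt{144} = 12$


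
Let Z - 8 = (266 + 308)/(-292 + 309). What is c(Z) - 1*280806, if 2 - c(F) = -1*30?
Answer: -280774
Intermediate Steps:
Z = 710/17 (Z = 8 + (266 + 308)/(-292 + 309) = 8 + 574/17 = 710/17 ≈ 41.765)
c(F) = 32 (c(F) = 2 - (-1)*30 = 2 - 1*(-30) = 2 + 30 = 32)
c(Z) - 1*280806 = 32 - 1*280806 = 32 - 280806 = -280774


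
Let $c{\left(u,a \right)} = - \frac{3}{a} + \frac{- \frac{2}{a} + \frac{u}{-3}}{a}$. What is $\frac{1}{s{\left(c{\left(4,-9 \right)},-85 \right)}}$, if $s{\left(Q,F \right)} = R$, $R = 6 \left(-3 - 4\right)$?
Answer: $- \frac{1}{42} \approx -0.02381$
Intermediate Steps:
$R = -42$ ($R = 6 \left(-7\right) = -42$)
$c{\left(u,a \right)} = - \frac{3}{a} + \frac{- \frac{2}{a} - \frac{u}{3}}{a}$ ($c{\left(u,a \right)} = - \frac{3}{a} + \frac{- \frac{2}{a} + u \left(- \frac{1}{3}\right)}{a} = - \frac{3}{a} + \frac{- \frac{2}{a} - \frac{u}{3}}{a}$)
$s{\left(Q,F \right)} = -42$
$\frac{1}{s{\left(c{\left(4,-9 \right)},-85 \right)}} = \frac{1}{-42} = - \frac{1}{42}$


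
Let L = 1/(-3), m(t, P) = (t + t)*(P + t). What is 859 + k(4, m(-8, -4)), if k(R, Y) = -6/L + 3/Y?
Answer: 56129/64 ≈ 877.02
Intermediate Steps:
m(t, P) = 2*t*(P + t) (m(t, P) = (2*t)*(P + t) = 2*t*(P + t))
L = -⅓ ≈ -0.33333
k(R, Y) = 18 + 3/Y (k(R, Y) = -6/(-⅓) + 3/Y = -6*(-3) + 3/Y = 18 + 3/Y)
859 + k(4, m(-8, -4)) = 859 + (18 + 3/((2*(-8)*(-4 - 8)))) = 859 + (18 + 3/((2*(-8)*(-12)))) = 859 + (18 + 3/192) = 859 + (18 + 3*(1/192)) = 859 + (18 + 1/64) = 859 + 1153/64 = 56129/64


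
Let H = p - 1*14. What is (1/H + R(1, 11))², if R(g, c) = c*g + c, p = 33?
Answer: 175561/361 ≈ 486.32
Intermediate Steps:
R(g, c) = c + c*g
H = 19 (H = 33 - 1*14 = 33 - 14 = 19)
(1/H + R(1, 11))² = (1/19 + 11*(1 + 1))² = (1/19 + 11*2)² = (1/19 + 22)² = (419/19)² = 175561/361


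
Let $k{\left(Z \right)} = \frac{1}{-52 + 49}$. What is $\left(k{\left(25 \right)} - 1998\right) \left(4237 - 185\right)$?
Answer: $- \frac{24291740}{3} \approx -8.0972 \cdot 10^{6}$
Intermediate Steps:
$k{\left(Z \right)} = - \frac{1}{3}$ ($k{\left(Z \right)} = \frac{1}{-3} = - \frac{1}{3}$)
$\left(k{\left(25 \right)} - 1998\right) \left(4237 - 185\right) = \left(- \frac{1}{3} - 1998\right) \left(4237 - 185\right) = \left(- \frac{1}{3} - 1998\right) 4052 = \left(- \frac{5995}{3}\right) 4052 = - \frac{24291740}{3}$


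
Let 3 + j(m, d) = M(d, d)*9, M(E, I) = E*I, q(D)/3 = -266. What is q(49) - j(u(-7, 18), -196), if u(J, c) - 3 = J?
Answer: -346539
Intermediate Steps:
q(D) = -798 (q(D) = 3*(-266) = -798)
u(J, c) = 3 + J
j(m, d) = -3 + 9*d² (j(m, d) = -3 + (d*d)*9 = -3 + d²*9 = -3 + 9*d²)
q(49) - j(u(-7, 18), -196) = -798 - (-3 + 9*(-196)²) = -798 - (-3 + 9*38416) = -798 - (-3 + 345744) = -798 - 1*345741 = -798 - 345741 = -346539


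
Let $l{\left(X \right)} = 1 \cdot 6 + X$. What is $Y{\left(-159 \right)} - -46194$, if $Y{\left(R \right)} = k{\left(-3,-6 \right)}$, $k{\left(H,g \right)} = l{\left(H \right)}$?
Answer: $46197$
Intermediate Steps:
$l{\left(X \right)} = 6 + X$
$k{\left(H,g \right)} = 6 + H$
$Y{\left(R \right)} = 3$ ($Y{\left(R \right)} = 6 - 3 = 3$)
$Y{\left(-159 \right)} - -46194 = 3 - -46194 = 3 + 46194 = 46197$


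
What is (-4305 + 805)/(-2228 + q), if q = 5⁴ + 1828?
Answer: -140/9 ≈ -15.556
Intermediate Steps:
q = 2453 (q = 625 + 1828 = 2453)
(-4305 + 805)/(-2228 + q) = (-4305 + 805)/(-2228 + 2453) = -3500/225 = -3500*1/225 = -140/9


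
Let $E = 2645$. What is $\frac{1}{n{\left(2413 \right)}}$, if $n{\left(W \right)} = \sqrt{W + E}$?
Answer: $\frac{\sqrt{562}}{1686} \approx 0.014061$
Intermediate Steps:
$n{\left(W \right)} = \sqrt{2645 + W}$ ($n{\left(W \right)} = \sqrt{W + 2645} = \sqrt{2645 + W}$)
$\frac{1}{n{\left(2413 \right)}} = \frac{1}{\sqrt{2645 + 2413}} = \frac{1}{\sqrt{5058}} = \frac{1}{3 \sqrt{562}} = \frac{\sqrt{562}}{1686}$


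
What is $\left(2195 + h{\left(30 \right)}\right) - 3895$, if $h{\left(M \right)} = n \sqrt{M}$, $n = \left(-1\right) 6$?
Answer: $-1700 - 6 \sqrt{30} \approx -1732.9$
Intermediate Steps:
$n = -6$
$h{\left(M \right)} = - 6 \sqrt{M}$
$\left(2195 + h{\left(30 \right)}\right) - 3895 = \left(2195 - 6 \sqrt{30}\right) - 3895 = -1700 - 6 \sqrt{30}$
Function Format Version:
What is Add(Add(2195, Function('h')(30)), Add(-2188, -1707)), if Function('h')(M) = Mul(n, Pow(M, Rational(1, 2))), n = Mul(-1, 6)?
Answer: Add(-1700, Mul(-6, Pow(30, Rational(1, 2)))) ≈ -1732.9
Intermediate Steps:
n = -6
Function('h')(M) = Mul(-6, Pow(M, Rational(1, 2)))
Add(Add(2195, Function('h')(30)), Add(-2188, -1707)) = Add(Add(2195, Mul(-6, Pow(30, Rational(1, 2)))), Add(-2188, -1707)) = Add(Add(2195, Mul(-6, Pow(30, Rational(1, 2)))), -3895) = Add(-1700, Mul(-6, Pow(30, Rational(1, 2))))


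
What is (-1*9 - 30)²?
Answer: 1521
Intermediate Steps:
(-1*9 - 30)² = (-9 - 30)² = (-39)² = 1521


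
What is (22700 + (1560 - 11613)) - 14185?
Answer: -1538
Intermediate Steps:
(22700 + (1560 - 11613)) - 14185 = (22700 - 10053) - 14185 = 12647 - 14185 = -1538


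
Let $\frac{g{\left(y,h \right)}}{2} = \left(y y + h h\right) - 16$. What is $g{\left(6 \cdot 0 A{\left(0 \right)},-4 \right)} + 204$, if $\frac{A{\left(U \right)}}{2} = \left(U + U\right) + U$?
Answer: $204$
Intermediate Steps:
$A{\left(U \right)} = 6 U$ ($A{\left(U \right)} = 2 \left(\left(U + U\right) + U\right) = 2 \left(2 U + U\right) = 2 \cdot 3 U = 6 U$)
$g{\left(y,h \right)} = -32 + 2 h^{2} + 2 y^{2}$ ($g{\left(y,h \right)} = 2 \left(\left(y y + h h\right) - 16\right) = 2 \left(\left(y^{2} + h^{2}\right) - 16\right) = 2 \left(\left(h^{2} + y^{2}\right) - 16\right) = 2 \left(-16 + h^{2} + y^{2}\right) = -32 + 2 h^{2} + 2 y^{2}$)
$g{\left(6 \cdot 0 A{\left(0 \right)},-4 \right)} + 204 = \left(-32 + 2 \left(-4\right)^{2} + 2 \left(6 \cdot 0 \cdot 6 \cdot 0\right)^{2}\right) + 204 = \left(-32 + 2 \cdot 16 + 2 \left(0 \cdot 0\right)^{2}\right) + 204 = \left(-32 + 32 + 2 \cdot 0^{2}\right) + 204 = \left(-32 + 32 + 2 \cdot 0\right) + 204 = \left(-32 + 32 + 0\right) + 204 = 0 + 204 = 204$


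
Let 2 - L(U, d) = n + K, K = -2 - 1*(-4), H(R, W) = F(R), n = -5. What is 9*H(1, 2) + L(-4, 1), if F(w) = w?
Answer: 14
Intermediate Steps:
H(R, W) = R
K = 2 (K = -2 + 4 = 2)
L(U, d) = 5 (L(U, d) = 2 - (-5 + 2) = 2 - 1*(-3) = 2 + 3 = 5)
9*H(1, 2) + L(-4, 1) = 9*1 + 5 = 9 + 5 = 14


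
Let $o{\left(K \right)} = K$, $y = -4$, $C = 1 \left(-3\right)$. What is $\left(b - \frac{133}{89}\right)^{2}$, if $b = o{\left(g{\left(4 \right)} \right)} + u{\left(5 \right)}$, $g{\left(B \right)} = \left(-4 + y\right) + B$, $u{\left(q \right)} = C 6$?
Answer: $\frac{4372281}{7921} \approx 551.99$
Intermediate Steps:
$C = -3$
$u{\left(q \right)} = -18$ ($u{\left(q \right)} = \left(-3\right) 6 = -18$)
$g{\left(B \right)} = -8 + B$ ($g{\left(B \right)} = \left(-4 - 4\right) + B = -8 + B$)
$b = -22$ ($b = \left(-8 + 4\right) - 18 = -4 - 18 = -22$)
$\left(b - \frac{133}{89}\right)^{2} = \left(-22 - \frac{133}{89}\right)^{2} = \left(- \frac{2091}{89}\right)^{2} = \frac{4372281}{7921}$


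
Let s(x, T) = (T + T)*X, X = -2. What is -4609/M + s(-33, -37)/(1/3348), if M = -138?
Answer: 68384161/138 ≈ 4.9554e+5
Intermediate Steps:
s(x, T) = -4*T (s(x, T) = (T + T)*(-2) = (2*T)*(-2) = -4*T)
-4609/M + s(-33, -37)/(1/3348) = -4609/(-138) + (-4*(-37))/(1/3348) = -4609*(-1/138) + 148/(1/3348) = 4609/138 + 148*3348 = 4609/138 + 495504 = 68384161/138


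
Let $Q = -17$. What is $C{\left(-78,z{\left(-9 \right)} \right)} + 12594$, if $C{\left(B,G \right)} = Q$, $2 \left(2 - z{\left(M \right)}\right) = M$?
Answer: $12577$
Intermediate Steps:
$z{\left(M \right)} = 2 - \frac{M}{2}$
$C{\left(B,G \right)} = -17$
$C{\left(-78,z{\left(-9 \right)} \right)} + 12594 = -17 + 12594 = 12577$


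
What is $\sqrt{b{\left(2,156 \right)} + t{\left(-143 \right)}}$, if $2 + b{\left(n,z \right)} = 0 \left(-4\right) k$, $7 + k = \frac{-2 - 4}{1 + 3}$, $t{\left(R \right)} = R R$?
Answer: $\sqrt{20447} \approx 142.99$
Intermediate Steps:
$t{\left(R \right)} = R^{2}$
$k = - \frac{17}{2}$ ($k = -7 + \frac{-2 - 4}{1 + 3} = -7 - \frac{6}{4} = -7 - \frac{3}{2} = - \frac{17}{2} \approx -8.5$)
$b{\left(n,z \right)} = -2$ ($b{\left(n,z \right)} = -2 + 0 \left(-4\right) \left(- \frac{17}{2}\right) = -2 + 0 \left(- \frac{17}{2}\right) = -2 + 0 = -2$)
$\sqrt{b{\left(2,156 \right)} + t{\left(-143 \right)}} = \sqrt{-2 + \left(-143\right)^{2}} = \sqrt{-2 + 20449} = \sqrt{20447}$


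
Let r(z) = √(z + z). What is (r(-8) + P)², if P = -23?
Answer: 513 - 184*I ≈ 513.0 - 184.0*I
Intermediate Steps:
r(z) = √2*√z (r(z) = √(2*z) = √2*√z)
(r(-8) + P)² = (√2*√(-8) - 23)² = (√2*(2*I*√2) - 23)² = (4*I - 23)² = (-23 + 4*I)²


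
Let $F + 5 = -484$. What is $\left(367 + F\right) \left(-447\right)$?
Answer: $54534$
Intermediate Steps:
$F = -489$ ($F = -5 - 484 = -489$)
$\left(367 + F\right) \left(-447\right) = \left(367 - 489\right) \left(-447\right) = \left(-122\right) \left(-447\right) = 54534$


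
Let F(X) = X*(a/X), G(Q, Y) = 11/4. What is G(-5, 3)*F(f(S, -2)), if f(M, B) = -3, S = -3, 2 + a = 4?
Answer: 11/2 ≈ 5.5000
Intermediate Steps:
a = 2 (a = -2 + 4 = 2)
G(Q, Y) = 11/4 (G(Q, Y) = 11*(¼) = 11/4)
F(X) = 2 (F(X) = X*(2/X) = 2)
G(-5, 3)*F(f(S, -2)) = (11/4)*2 = 11/2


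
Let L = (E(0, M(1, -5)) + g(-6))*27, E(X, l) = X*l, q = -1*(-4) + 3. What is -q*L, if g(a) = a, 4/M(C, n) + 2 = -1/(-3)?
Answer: 1134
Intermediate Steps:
M(C, n) = -12/5 (M(C, n) = 4/(-2 - 1/(-3)) = 4/(-2 - 1*(-⅓)) = 4/(-2 + ⅓) = 4/(-5/3) = 4*(-⅗) = -12/5)
q = 7 (q = 4 + 3 = 7)
L = -162 (L = (0*(-12/5) - 6)*27 = (0 - 6)*27 = -6*27 = -162)
-q*L = -7*(-162) = -1*(-1134) = 1134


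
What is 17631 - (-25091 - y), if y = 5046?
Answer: 47768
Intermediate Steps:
17631 - (-25091 - y) = 17631 - (-25091 - 1*5046) = 17631 - (-25091 - 5046) = 17631 - 1*(-30137) = 17631 + 30137 = 47768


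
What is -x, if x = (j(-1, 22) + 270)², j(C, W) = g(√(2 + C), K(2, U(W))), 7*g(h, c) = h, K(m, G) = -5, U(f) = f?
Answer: -3575881/49 ≈ -72977.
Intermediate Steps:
g(h, c) = h/7
j(C, W) = √(2 + C)/7
x = 3575881/49 (x = (√(2 - 1)/7 + 270)² = (√1/7 + 270)² = ((⅐)*1 + 270)² = (⅐ + 270)² = (1891/7)² = 3575881/49 ≈ 72977.)
-x = -1*3575881/49 = -3575881/49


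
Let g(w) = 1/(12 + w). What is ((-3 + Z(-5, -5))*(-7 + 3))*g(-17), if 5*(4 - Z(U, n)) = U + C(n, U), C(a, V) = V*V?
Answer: -12/5 ≈ -2.4000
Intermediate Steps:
C(a, V) = V²
Z(U, n) = 4 - U/5 - U²/5 (Z(U, n) = 4 - (U + U²)/5 = 4 + (-U/5 - U²/5) = 4 - U/5 - U²/5)
((-3 + Z(-5, -5))*(-7 + 3))*g(-17) = ((-3 + (4 - ⅕*(-5) - ⅕*(-5)²))*(-7 + 3))/(12 - 17) = ((-3 + (4 + 1 - ⅕*25))*(-4))/(-5) = ((-3 + (4 + 1 - 5))*(-4))*(-⅕) = ((-3 + 0)*(-4))*(-⅕) = -3*(-4)*(-⅕) = 12*(-⅕) = -12/5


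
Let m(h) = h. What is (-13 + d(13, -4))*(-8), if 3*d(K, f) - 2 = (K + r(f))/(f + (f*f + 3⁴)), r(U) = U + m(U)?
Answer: 27488/279 ≈ 98.523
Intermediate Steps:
r(U) = 2*U (r(U) = U + U = 2*U)
d(K, f) = ⅔ + (K + 2*f)/(3*(81 + f + f²)) (d(K, f) = ⅔ + ((K + 2*f)/(f + (f*f + 3⁴)))/3 = ⅔ + ((K + 2*f)/(f + (f² + 81)))/3 = ⅔ + ((K + 2*f)/(f + (81 + f²)))/3 = ⅔ + ((K + 2*f)/(81 + f + f²))/3 = ⅔ + (K + 2*f)/(3*(81 + f + f²)))
(-13 + d(13, -4))*(-8) = (-13 + (162 + 13 + 2*(-4)² + 4*(-4))/(3*(81 - 4 + (-4)²)))*(-8) = (-13 + (162 + 13 + 2*16 - 16)/(3*(81 - 4 + 16)))*(-8) = (-13 + (⅓)*(162 + 13 + 32 - 16)/93)*(-8) = (-13 + (⅓)*(1/93)*191)*(-8) = (-13 + 191/279)*(-8) = -3436/279*(-8) = 27488/279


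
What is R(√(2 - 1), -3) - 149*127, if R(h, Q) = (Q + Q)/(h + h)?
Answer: -18926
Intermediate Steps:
R(h, Q) = Q/h (R(h, Q) = (2*Q)/((2*h)) = (2*Q)*(1/(2*h)) = Q/h)
R(√(2 - 1), -3) - 149*127 = -3/√(2 - 1) - 149*127 = -3/(√1) - 18923 = -3/1 - 18923 = -3*1 - 18923 = -3 - 18923 = -18926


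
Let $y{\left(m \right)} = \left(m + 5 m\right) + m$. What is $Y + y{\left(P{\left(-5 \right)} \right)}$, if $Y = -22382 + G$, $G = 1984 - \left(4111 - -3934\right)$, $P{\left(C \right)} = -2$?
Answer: $-28457$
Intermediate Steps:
$y{\left(m \right)} = 7 m$ ($y{\left(m \right)} = 6 m + m = 7 m$)
$G = -6061$ ($G = 1984 - \left(4111 + 3934\right) = 1984 - 8045 = -6061$)
$Y = -28443$ ($Y = -22382 - 6061 = -28443$)
$Y + y{\left(P{\left(-5 \right)} \right)} = -28443 + 7 \left(-2\right) = -28443 - 14 = -28457$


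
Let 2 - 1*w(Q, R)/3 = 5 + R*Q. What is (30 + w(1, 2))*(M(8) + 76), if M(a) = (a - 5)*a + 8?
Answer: 1620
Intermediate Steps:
M(a) = 8 + a*(-5 + a) (M(a) = (-5 + a)*a + 8 = a*(-5 + a) + 8 = 8 + a*(-5 + a))
w(Q, R) = -9 - 3*Q*R (w(Q, R) = 6 - 3*(5 + R*Q) = 6 - 3*(5 + Q*R) = 6 + (-15 - 3*Q*R) = -9 - 3*Q*R)
(30 + w(1, 2))*(M(8) + 76) = (30 + (-9 - 3*1*2))*((8 + 8**2 - 5*8) + 76) = (30 + (-9 - 6))*((8 + 64 - 40) + 76) = (30 - 15)*(32 + 76) = 15*108 = 1620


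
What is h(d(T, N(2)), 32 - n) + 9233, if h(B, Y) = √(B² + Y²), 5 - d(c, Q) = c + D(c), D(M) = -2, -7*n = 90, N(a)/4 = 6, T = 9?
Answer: 9233 + 2*√24698/7 ≈ 9277.9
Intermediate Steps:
N(a) = 24 (N(a) = 4*6 = 24)
n = -90/7 (n = -⅐*90 = -90/7 ≈ -12.857)
d(c, Q) = 7 - c (d(c, Q) = 5 - (c - 2) = 5 - (-2 + c) = 5 + (2 - c) = 7 - c)
h(d(T, N(2)), 32 - n) + 9233 = √((7 - 1*9)² + (32 - 1*(-90/7))²) + 9233 = √((7 - 9)² + (32 + 90/7)²) + 9233 = √((-2)² + (314/7)²) + 9233 = √(4 + 98596/49) + 9233 = √(98792/49) + 9233 = 2*√24698/7 + 9233 = 9233 + 2*√24698/7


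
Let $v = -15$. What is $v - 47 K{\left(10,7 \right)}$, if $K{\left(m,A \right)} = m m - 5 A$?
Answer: $-3070$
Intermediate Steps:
$K{\left(m,A \right)} = m^{2} - 5 A$
$v - 47 K{\left(10,7 \right)} = -15 - 47 \left(10^{2} - 35\right) = -15 - 47 \left(100 - 35\right) = -15 - 3055 = -3070$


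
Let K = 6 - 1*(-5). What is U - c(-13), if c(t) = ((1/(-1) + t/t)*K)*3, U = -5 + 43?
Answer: 38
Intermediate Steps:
K = 11 (K = 6 + 5 = 11)
U = 38
c(t) = 0 (c(t) = ((1/(-1) + t/t)*11)*3 = ((1*(-1) + 1)*11)*3 = ((-1 + 1)*11)*3 = (0*11)*3 = 0*3 = 0)
U - c(-13) = 38 - 1*0 = 38 + 0 = 38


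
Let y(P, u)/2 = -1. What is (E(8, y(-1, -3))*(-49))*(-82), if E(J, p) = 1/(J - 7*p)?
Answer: 2009/11 ≈ 182.64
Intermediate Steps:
y(P, u) = -2 (y(P, u) = 2*(-1) = -2)
(E(8, y(-1, -3))*(-49))*(-82) = (-49/(8 - 7*(-2)))*(-82) = (-49/(8 + 14))*(-82) = (-49/22)*(-82) = ((1/22)*(-49))*(-82) = -49/22*(-82) = 2009/11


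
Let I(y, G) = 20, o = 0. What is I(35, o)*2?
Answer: 40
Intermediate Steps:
I(35, o)*2 = 20*2 = 40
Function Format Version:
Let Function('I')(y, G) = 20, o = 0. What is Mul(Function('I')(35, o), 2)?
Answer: 40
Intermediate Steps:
Mul(Function('I')(35, o), 2) = Mul(20, 2) = 40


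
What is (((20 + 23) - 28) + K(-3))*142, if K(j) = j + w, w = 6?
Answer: 2556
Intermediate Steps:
K(j) = 6 + j (K(j) = j + 6 = 6 + j)
(((20 + 23) - 28) + K(-3))*142 = (((20 + 23) - 28) + (6 - 3))*142 = ((43 - 28) + 3)*142 = (15 + 3)*142 = 18*142 = 2556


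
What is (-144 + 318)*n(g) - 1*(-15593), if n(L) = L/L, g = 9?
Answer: 15767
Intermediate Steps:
n(L) = 1
(-144 + 318)*n(g) - 1*(-15593) = (-144 + 318)*1 - 1*(-15593) = 174*1 + 15593 = 174 + 15593 = 15767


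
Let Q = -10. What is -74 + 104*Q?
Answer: -1114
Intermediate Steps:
-74 + 104*Q = -74 + 104*(-10) = -74 - 1040 = -1114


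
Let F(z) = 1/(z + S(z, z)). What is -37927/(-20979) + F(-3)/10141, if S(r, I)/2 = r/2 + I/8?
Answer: 384614599/212748039 ≈ 1.8078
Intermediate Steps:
S(r, I) = r + I/4 (S(r, I) = 2*(r/2 + I/8) = r + I/4)
F(z) = 4/(9*z) (F(z) = 1/(z + (z + z/4)) = 1/(z + 5*z/4) = 1/(9*z/4) = 4/(9*z))
-37927/(-20979) + F(-3)/10141 = -37927/(-20979) + ((4/9)/(-3))/10141 = -37927*(-1/20979) + ((4/9)*(-⅓))*(1/10141) = 37927/20979 - 4/27*1/10141 = 37927/20979 - 4/273807 = 384614599/212748039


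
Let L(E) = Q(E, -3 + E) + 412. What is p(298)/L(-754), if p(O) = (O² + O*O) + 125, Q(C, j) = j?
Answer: -177733/345 ≈ -515.17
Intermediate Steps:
p(O) = 125 + 2*O² (p(O) = (O² + O²) + 125 = 2*O² + 125 = 125 + 2*O²)
L(E) = 409 + E (L(E) = (-3 + E) + 412 = 409 + E)
p(298)/L(-754) = (125 + 2*298²)/(409 - 754) = (125 + 2*88804)/(-345) = (125 + 177608)*(-1/345) = 177733*(-1/345) = -177733/345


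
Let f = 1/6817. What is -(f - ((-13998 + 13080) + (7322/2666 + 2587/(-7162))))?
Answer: -59589620824435/65081530882 ≈ -915.62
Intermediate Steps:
f = 1/6817 ≈ 0.00014669
-(f - ((-13998 + 13080) + (7322/2666 + 2587/(-7162)))) = -(1/6817 - ((-13998 + 13080) + (7322/2666 + 2587/(-7162)))) = -(1/6817 - (-918 + (7322*(1/2666) + 2587*(-1/7162)))) = -(1/6817 - (-918 + (3661/1333 - 2587/7162))) = -(1/6817 - (-918 + 22771611/9546946)) = -(1/6817 - 1*(-8741324817/9546946)) = -(1/6817 + 8741324817/9546946) = -1*59589620824435/65081530882 = -59589620824435/65081530882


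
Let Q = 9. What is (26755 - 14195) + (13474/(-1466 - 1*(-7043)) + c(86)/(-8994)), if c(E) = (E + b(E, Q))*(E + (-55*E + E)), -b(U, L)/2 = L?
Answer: 105308923354/8359923 ≈ 12597.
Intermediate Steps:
b(U, L) = -2*L
c(E) = -53*E*(-18 + E) (c(E) = (E - 2*9)*(E + (-55*E + E)) = (E - 18)*(E - 54*E) = (-18 + E)*(-53*E) = -53*E*(-18 + E))
(26755 - 14195) + (13474/(-1466 - 1*(-7043)) + c(86)/(-8994)) = (26755 - 14195) + (13474/(-1466 - 1*(-7043)) + (53*86*(18 - 1*86))/(-8994)) = 12560 + (13474/(-1466 + 7043) + (53*86*(18 - 86))*(-1/8994)) = 12560 + (13474/5577 + (53*86*(-68))*(-1/8994)) = 12560 + (13474*(1/5577) - 309944*(-1/8994)) = 12560 + (13474/5577 + 154972/4497) = 12560 + 308290474/8359923 = 105308923354/8359923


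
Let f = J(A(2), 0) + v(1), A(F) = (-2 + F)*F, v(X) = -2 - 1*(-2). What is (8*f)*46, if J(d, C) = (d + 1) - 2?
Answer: -368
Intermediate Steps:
v(X) = 0 (v(X) = -2 + 2 = 0)
A(F) = F*(-2 + F)
J(d, C) = -1 + d (J(d, C) = (1 + d) - 2 = -1 + d)
f = -1 (f = (-1 + 2*(-2 + 2)) + 0 = (-1 + 2*0) + 0 = (-1 + 0) + 0 = -1 + 0 = -1)
(8*f)*46 = (8*(-1))*46 = -8*46 = -368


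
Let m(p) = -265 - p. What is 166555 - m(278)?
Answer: 167098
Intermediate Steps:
166555 - m(278) = 166555 - (-265 - 1*278) = 166555 - (-265 - 278) = 166555 - 1*(-543) = 166555 + 543 = 167098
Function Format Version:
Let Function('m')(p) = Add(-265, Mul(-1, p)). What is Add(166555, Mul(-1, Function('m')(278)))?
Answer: 167098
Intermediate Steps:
Add(166555, Mul(-1, Function('m')(278))) = Add(166555, Mul(-1, Add(-265, Mul(-1, 278)))) = Add(166555, Mul(-1, Add(-265, -278))) = Add(166555, Mul(-1, -543)) = Add(166555, 543) = 167098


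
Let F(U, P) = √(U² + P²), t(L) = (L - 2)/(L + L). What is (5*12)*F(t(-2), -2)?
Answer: 60*√5 ≈ 134.16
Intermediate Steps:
t(L) = (-2 + L)/(2*L) (t(L) = (-2 + L)/((2*L)) = (-2 + L)*(1/(2*L)) = (-2 + L)/(2*L))
F(U, P) = √(P² + U²)
(5*12)*F(t(-2), -2) = (5*12)*√((-2)² + ((½)*(-2 - 2)/(-2))²) = 60*√(4 + ((½)*(-½)*(-4))²) = 60*√(4 + 1²) = 60*√(4 + 1) = 60*√5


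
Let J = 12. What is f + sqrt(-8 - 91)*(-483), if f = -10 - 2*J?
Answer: -34 - 1449*I*sqrt(11) ≈ -34.0 - 4805.8*I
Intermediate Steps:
f = -34 (f = -10 - 2*12 = -10 - 24 = -34)
f + sqrt(-8 - 91)*(-483) = -34 + sqrt(-8 - 91)*(-483) = -34 + sqrt(-99)*(-483) = -34 + (3*I*sqrt(11))*(-483) = -34 - 1449*I*sqrt(11)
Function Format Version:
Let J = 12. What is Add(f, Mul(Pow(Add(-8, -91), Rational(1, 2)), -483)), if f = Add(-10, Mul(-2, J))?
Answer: Add(-34, Mul(-1449, I, Pow(11, Rational(1, 2)))) ≈ Add(-34.000, Mul(-4805.8, I))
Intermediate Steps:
f = -34 (f = Add(-10, Mul(-2, 12)) = Add(-10, -24) = -34)
Add(f, Mul(Pow(Add(-8, -91), Rational(1, 2)), -483)) = Add(-34, Mul(Pow(Add(-8, -91), Rational(1, 2)), -483)) = Add(-34, Mul(Pow(-99, Rational(1, 2)), -483)) = Add(-34, Mul(Mul(3, I, Pow(11, Rational(1, 2))), -483)) = Add(-34, Mul(-1449, I, Pow(11, Rational(1, 2))))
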